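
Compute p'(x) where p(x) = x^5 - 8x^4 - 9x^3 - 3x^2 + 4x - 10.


Apply the power rule term by term:
  d/dx(x^5) = 5x^4
  d/dx(-8x^4) = -32x^3
  d/dx(-9x^3) = -27x^2
  d/dx(-3x^2) = -6x
  d/dx(4x) = 4
  d/dx(-10) = 0
p'(x) = 5x^4 - 32x^3 - 27x^2 - 6x + 4


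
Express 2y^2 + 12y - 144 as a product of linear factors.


Roots satisfy r1 + r2 = -b/a = -6 and r1*r2 = c/a = -72.
So r1 = -12, r2 = 6.
2y^2 + 12y - 144 = 2(y - r1)(y - r2) = 2(y + 12)(y - 6)


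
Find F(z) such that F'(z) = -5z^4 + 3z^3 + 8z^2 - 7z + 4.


Reverse power rule on each term:
  ∫ -5z^4 dz = -z^5
  ∫ 3z^3 dz = (3/4)z^4
  ∫ 8z^2 dz = (8/3)z^3
  ∫ -7z dz = -(7/2)z^2
  ∫ 4 dz = 4z
F(z) = -z^5 + (3/4)z^4 + (8/3)z^3 - (7/2)z^2 + 4z + C


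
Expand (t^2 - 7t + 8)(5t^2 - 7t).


Distribute each term of the first polynomial:
  (t^2)(5t^2 - 7t) = 5t^4 - 7t^3
  (-7t)(5t^2 - 7t) = -35t^3 + 49t^2
  (8)(5t^2 - 7t) = 40t^2 - 56t
Sum: 5t^4 - 42t^3 + 89t^2 - 56t


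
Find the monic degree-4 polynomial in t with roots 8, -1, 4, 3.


p(t) = (t - 8)(t + 1)(t - 4)(t - 3)
Expand: t^4 - 14t^3 + 53t^2 - 28t - 96


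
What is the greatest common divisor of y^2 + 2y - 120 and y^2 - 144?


Factor each:
  y^2 + 2y - 120 = (y + 12)(y - 10)
  y^2 - 144 = (y + 12)(y - 12)
Common monic factor: y + 12


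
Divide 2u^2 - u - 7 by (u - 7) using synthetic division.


Synthetic division with c = 7. Coefficients: 2, -1, -7
Bring down 2.
  2 * 7 = 14; 14 - 1 = 13
  13 * 7 = 91; 91 - 7 = 84
Quotient: 2u + 13, Remainder: 84


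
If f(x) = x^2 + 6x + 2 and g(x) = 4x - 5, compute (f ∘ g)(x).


Substitute g(x) into f:
f(g(x)) = 1*(4x - 5)^2 + 6*(4x - 5) + 2
(4x - 5)^2 = 16x^2 - 40x + 25
Expand and combine: 16x^2 - 16x - 3


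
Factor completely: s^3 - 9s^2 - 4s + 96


Try integer roots (divisors of 96). s=4: p(4)=0.
Divide out (s - 4): quotient is s^2 - 5s - 24.
Factor the quadratic: (s - 8)(s + 3)
Result: (s - 4)(s - 8)(s + 3)


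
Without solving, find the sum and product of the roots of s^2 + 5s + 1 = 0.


For as^2+bs+c=0: sum = -b/a, product = c/a.
a=1, b=5, c=1
Sum = -(5)/1 = -5
Product = (1)/1 = 1


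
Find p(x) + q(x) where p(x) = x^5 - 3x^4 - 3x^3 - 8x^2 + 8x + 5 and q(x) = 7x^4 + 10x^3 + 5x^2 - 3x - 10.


Align terms by degree and add:
  x^5 - 3x^4 - 3x^3 - 8x^2 + 8x + 5
+ 7x^4 + 10x^3 + 5x^2 - 3x - 10
= x^5 + 4x^4 + 7x^3 - 3x^2 + 5x - 5


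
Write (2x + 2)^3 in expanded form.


Expand (2x + 2)^3 by repeated multiplication:
  (2x + 2)^2 = 4x^2 + 8x + 4
= 8x^3 + 24x^2 + 24x + 8


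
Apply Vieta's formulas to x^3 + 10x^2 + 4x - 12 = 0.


Monic cubic x^3+bx^2+cx+d=0: sum=-b, pairwise sum=c, product=-d.
b=10, c=4, d=-12
r1+r2+r3 = -10
r1r2+r1r3+r2r3 = 4
r1r2r3 = 12


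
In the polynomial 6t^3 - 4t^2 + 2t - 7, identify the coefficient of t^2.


Read off the coefficient of t^2: -4


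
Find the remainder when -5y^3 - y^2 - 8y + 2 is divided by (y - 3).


By the Remainder Theorem, the remainder equals p(3):
  -5*(3)^3 = -135
  -1*(3)^2 = -9
  -8*(3)^1 = -24
  constant: 2
Sum: -135 - 9 - 24 + 2 = -166


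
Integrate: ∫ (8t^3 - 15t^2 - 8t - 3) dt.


Reverse power rule on each term:
  ∫ 8t^3 dt = 2t^4
  ∫ -15t^2 dt = -5t^3
  ∫ -8t dt = -4t^2
  ∫ -3 dt = -3t
F(t) = 2t^4 - 5t^3 - 4t^2 - 3t + C


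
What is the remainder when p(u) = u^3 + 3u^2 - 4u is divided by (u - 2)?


By the Remainder Theorem, the remainder equals p(2):
  1*(2)^3 = 8
  3*(2)^2 = 12
  -4*(2)^1 = -8
  constant: 0
Sum: 8 + 12 - 8 + 0 = 12


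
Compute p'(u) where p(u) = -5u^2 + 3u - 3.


Apply the power rule term by term:
  d/du(-5u^2) = -10u
  d/du(3u) = 3
  d/du(-3) = 0
p'(u) = -10u + 3


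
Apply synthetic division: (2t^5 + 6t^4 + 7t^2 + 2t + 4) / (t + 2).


Synthetic division with c = -2. Coefficients: 2, 6, 0, 7, 2, 4
Bring down 2.
  2 * -2 = -4; -4 + 6 = 2
  2 * -2 = -4; -4 + 0 = -4
  -4 * -2 = 8; 8 + 7 = 15
  15 * -2 = -30; -30 + 2 = -28
  -28 * -2 = 56; 56 + 4 = 60
Quotient: 2t^4 + 2t^3 - 4t^2 + 15t - 28, Remainder: 60


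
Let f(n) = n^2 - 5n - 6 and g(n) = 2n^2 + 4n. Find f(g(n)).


Substitute g(n) into f:
f(g(n)) = 1*(2n^2 + 4n)^2 + (-5)*(2n^2 + 4n) + (-6)
(2n^2 + 4n)^2 = 4n^4 + 16n^3 + 16n^2
Expand and combine: 4n^4 + 16n^3 + 6n^2 - 20n - 6


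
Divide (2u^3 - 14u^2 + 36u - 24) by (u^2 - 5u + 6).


(2u^3 - 14u^2 + 36u - 24) / (u^2 - 5u + 6)
Step 1: 2u * (u^2 - 5u + 6) = 2u^3 - 10u^2 + 12u; subtract.
Step 2: -4 * (u^2 - 5u + 6) = -4u^2 + 20u - 24; subtract.
Quotient: 2u - 4, Remainder: 4u


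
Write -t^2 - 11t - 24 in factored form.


Roots satisfy r1 + r2 = -b/a = -11 and r1*r2 = c/a = 24.
So r1 = -3, r2 = -8.
-t^2 - 11t - 24 = -(t - r1)(t - r2) = -(t + 3)(t + 8)


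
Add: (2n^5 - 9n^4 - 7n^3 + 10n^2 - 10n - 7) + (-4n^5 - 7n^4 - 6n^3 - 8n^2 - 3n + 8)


Align terms by degree and add:
  2n^5 - 9n^4 - 7n^3 + 10n^2 - 10n - 7
  -4n^5 - 7n^4 - 6n^3 - 8n^2 - 3n + 8
= -2n^5 - 16n^4 - 13n^3 + 2n^2 - 13n + 1


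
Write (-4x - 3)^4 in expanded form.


Expand (-4x - 3)^4 by repeated multiplication:
  (-4x - 3)^2 = 16x^2 + 24x + 9
  (-4x - 3)^3 = -64x^3 - 144x^2 - 108x - 27
= 256x^4 + 768x^3 + 864x^2 + 432x + 81


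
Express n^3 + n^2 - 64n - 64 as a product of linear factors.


Try integer roots (divisors of -64). n=8: p(8)=0.
Divide out (n - 8): quotient is n^2 + 9n + 8.
Factor the quadratic: (n + 1)(n + 8)
Result: (n - 8)(n + 1)(n + 8)


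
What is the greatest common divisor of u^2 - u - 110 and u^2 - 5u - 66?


Factor each:
  u^2 - u - 110 = (u - 11)(u + 10)
  u^2 - 5u - 66 = (u - 11)(u + 6)
Common monic factor: u - 11


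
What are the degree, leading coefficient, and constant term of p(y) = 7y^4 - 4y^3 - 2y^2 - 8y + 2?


Highest power of y is 4, with coefficient 7. Constant term is 2.
Degree = 4, leading coefficient = 7, constant term = 2


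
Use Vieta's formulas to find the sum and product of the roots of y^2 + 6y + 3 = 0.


For ay^2+by+c=0: sum = -b/a, product = c/a.
a=1, b=6, c=3
Sum = -(6)/1 = -6
Product = (3)/1 = 3


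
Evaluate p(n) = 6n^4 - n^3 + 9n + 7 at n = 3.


Using direct substitution:
  6 * (3)^4 = 486
  -1 * (3)^3 = -27
  0 * (3)^2 = 0
  9 * (3)^1 = 27
  constant: 7
Sum = 486 - 27 + 0 + 27 + 7 = 493


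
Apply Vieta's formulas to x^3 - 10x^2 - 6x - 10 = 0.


Monic cubic x^3+bx^2+cx+d=0: sum=-b, pairwise sum=c, product=-d.
b=-10, c=-6, d=-10
r1+r2+r3 = 10
r1r2+r1r3+r2r3 = -6
r1r2r3 = 10


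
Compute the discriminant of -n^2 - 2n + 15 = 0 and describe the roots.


D = b^2 - 4ac = (-2)^2 - 4(-1)(15) = 4 + 60 = 64
Since D > 0: two distinct rational roots


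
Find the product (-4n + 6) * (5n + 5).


Distribute each term of the first polynomial:
  (-4n)(5n + 5) = -20n^2 - 20n
  (6)(5n + 5) = 30n + 30
Sum: -20n^2 + 10n + 30


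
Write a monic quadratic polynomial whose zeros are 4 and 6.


p(n) = (n - 4)(n - 6)
Expand: n^2 - 10n + 24


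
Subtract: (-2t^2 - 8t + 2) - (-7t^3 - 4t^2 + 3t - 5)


Distribute the minus sign:
  (-2t^2 - 8t + 2)
- (-7t^3 - 4t^2 + 3t - 5)
Negate second polynomial: 7t^3 + 4t^2 - 3t + 5
Add: 7t^3 + 2t^2 - 11t + 7


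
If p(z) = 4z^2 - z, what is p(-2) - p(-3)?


p(-2) = 18
p(-3) = 39
p(-2) - p(-3) = 18 - 39 = -21


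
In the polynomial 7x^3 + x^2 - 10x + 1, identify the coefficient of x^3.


Read off the coefficient of x^3: 7


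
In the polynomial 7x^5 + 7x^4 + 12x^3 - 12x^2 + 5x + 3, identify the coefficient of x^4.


Read off the coefficient of x^4: 7


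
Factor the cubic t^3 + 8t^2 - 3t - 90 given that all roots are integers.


Try integer roots (divisors of -90). t=-5: p(-5)=0.
Divide out (t + 5): quotient is t^2 + 3t - 18.
Factor the quadratic: (t - 3)(t + 6)
Result: (t + 5)(t - 3)(t + 6)


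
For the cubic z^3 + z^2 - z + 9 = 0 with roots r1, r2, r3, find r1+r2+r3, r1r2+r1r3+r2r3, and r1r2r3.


Monic cubic z^3+bz^2+cz+d=0: sum=-b, pairwise sum=c, product=-d.
b=1, c=-1, d=9
r1+r2+r3 = -1
r1r2+r1r3+r2r3 = -1
r1r2r3 = -9


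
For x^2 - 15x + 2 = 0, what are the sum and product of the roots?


For ax^2+bx+c=0: sum = -b/a, product = c/a.
a=1, b=-15, c=2
Sum = -(-15)/1 = 15
Product = (2)/1 = 2


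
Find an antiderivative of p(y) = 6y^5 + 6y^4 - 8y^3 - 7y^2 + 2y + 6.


Reverse power rule on each term:
  ∫ 6y^5 dy = y^6
  ∫ 6y^4 dy = (6/5)y^5
  ∫ -8y^3 dy = -2y^4
  ∫ -7y^2 dy = -(7/3)y^3
  ∫ 2y dy = y^2
  ∫ 6 dy = 6y
F(y) = y^6 + (6/5)y^5 - 2y^4 - (7/3)y^3 + y^2 + 6y + C


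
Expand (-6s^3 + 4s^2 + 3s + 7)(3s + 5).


Distribute each term of the first polynomial:
  (-6s^3)(3s + 5) = -18s^4 - 30s^3
  (4s^2)(3s + 5) = 12s^3 + 20s^2
  (3s)(3s + 5) = 9s^2 + 15s
  (7)(3s + 5) = 21s + 35
Sum: -18s^4 - 18s^3 + 29s^2 + 36s + 35


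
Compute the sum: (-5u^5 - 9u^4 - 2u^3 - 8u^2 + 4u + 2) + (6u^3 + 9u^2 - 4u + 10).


Align terms by degree and add:
  -5u^5 - 9u^4 - 2u^3 - 8u^2 + 4u + 2
+ 6u^3 + 9u^2 - 4u + 10
= -5u^5 - 9u^4 + 4u^3 + u^2 + 12


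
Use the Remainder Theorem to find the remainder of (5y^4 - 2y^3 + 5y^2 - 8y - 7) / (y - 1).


By the Remainder Theorem, the remainder equals p(1):
  5*(1)^4 = 5
  -2*(1)^3 = -2
  5*(1)^2 = 5
  -8*(1)^1 = -8
  constant: -7
Sum: 5 - 2 + 5 - 8 - 7 = -7


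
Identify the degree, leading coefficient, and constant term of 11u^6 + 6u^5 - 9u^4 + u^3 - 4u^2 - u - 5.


Highest power of u is 6, with coefficient 11. Constant term is -5.
Degree = 6, leading coefficient = 11, constant term = -5


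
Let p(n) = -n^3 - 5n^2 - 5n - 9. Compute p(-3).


Using direct substitution:
  -1 * (-3)^3 = 27
  -5 * (-3)^2 = -45
  -5 * (-3)^1 = 15
  constant: -9
Sum = 27 - 45 + 15 - 9 = -12


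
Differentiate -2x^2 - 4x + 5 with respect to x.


Apply the power rule term by term:
  d/dx(-2x^2) = -4x
  d/dx(-4x) = -4
  d/dx(5) = 0
p'(x) = -4x - 4


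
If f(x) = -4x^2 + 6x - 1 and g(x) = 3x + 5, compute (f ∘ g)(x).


Substitute g(x) into f:
f(g(x)) = -4*(3x + 5)^2 + 6*(3x + 5) + (-1)
(3x + 5)^2 = 9x^2 + 30x + 25
Expand and combine: -36x^2 - 102x - 71


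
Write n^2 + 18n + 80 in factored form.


Roots satisfy r1 + r2 = -b/a = -18 and r1*r2 = c/a = 80.
So r1 = -8, r2 = -10.
n^2 + 18n + 80 = (n - r1)(n - r2) = (n + 8)(n + 10)


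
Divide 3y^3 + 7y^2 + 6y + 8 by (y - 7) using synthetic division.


Synthetic division with c = 7. Coefficients: 3, 7, 6, 8
Bring down 3.
  3 * 7 = 21; 21 + 7 = 28
  28 * 7 = 196; 196 + 6 = 202
  202 * 7 = 1414; 1414 + 8 = 1422
Quotient: 3y^2 + 28y + 202, Remainder: 1422


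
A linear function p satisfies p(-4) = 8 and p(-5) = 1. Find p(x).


p(x) = mx + b. Using p(-4)=8, p(-5)=1:
m = (8 - 1)/(-4 + 5) = 7/1 = 7
b = 8 - m*(-4) = 8 + 28 = 36
p(x) = 7x + 36


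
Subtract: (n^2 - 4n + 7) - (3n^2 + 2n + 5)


Distribute the minus sign:
  (n^2 - 4n + 7)
- (3n^2 + 2n + 5)
Negate second polynomial: -3n^2 - 2n - 5
Add: -2n^2 - 6n + 2


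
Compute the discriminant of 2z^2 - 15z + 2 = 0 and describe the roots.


D = b^2 - 4ac = (-15)^2 - 4(2)(2) = 225 - 16 = 209
Since D > 0: two distinct irrational roots


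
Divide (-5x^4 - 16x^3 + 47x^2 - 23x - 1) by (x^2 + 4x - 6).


(-5x^4 - 16x^3 + 47x^2 - 23x - 1) / (x^2 + 4x - 6)
Step 1: -5x^2 * (x^2 + 4x - 6) = -5x^4 - 20x^3 + 30x^2; subtract.
Step 2: 4x * (x^2 + 4x - 6) = 4x^3 + 16x^2 - 24x; subtract.
Step 3: 1 * (x^2 + 4x - 6) = x^2 + 4x - 6; subtract.
Quotient: -5x^2 + 4x + 1, Remainder: -3x + 5


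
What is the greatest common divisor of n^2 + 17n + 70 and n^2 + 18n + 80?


Factor each:
  n^2 + 17n + 70 = (n + 10)(n + 7)
  n^2 + 18n + 80 = (n + 10)(n + 8)
Common monic factor: n + 10


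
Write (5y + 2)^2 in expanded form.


Expand (5y + 2)^2 by repeated multiplication:
= 25y^2 + 20y + 4


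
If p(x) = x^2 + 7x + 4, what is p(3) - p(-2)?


p(3) = 34
p(-2) = -6
p(3) - p(-2) = 34 + 6 = 40


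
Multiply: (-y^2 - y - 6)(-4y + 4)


Distribute each term of the first polynomial:
  (-y^2)(-4y + 4) = 4y^3 - 4y^2
  (-y)(-4y + 4) = 4y^2 - 4y
  (-6)(-4y + 4) = 24y - 24
Sum: 4y^3 + 20y - 24


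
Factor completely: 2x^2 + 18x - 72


Roots satisfy r1 + r2 = -b/a = -9 and r1*r2 = c/a = -36.
So r1 = -12, r2 = 3.
2x^2 + 18x - 72 = 2(x - r1)(x - r2) = 2(x + 12)(x - 3)


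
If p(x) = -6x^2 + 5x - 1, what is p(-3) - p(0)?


p(-3) = -70
p(0) = -1
p(-3) - p(0) = -70 + 1 = -69


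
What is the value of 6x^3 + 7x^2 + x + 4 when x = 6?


Using direct substitution:
  6 * (6)^3 = 1296
  7 * (6)^2 = 252
  1 * (6)^1 = 6
  constant: 4
Sum = 1296 + 252 + 6 + 4 = 1558


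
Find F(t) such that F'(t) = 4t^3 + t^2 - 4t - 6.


Reverse power rule on each term:
  ∫ 4t^3 dt = t^4
  ∫ t^2 dt = (1/3)t^3
  ∫ -4t dt = -2t^2
  ∫ -6 dt = -6t
F(t) = t^4 + (1/3)t^3 - 2t^2 - 6t + C


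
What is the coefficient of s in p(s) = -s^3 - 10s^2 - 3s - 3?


Read off the coefficient of s: -3


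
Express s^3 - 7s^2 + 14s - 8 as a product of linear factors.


Try integer roots (divisors of -8). s=4: p(4)=0.
Divide out (s - 4): quotient is s^2 - 3s + 2.
Factor the quadratic: (s - 2)(s - 1)
Result: (s - 4)(s - 2)(s - 1)


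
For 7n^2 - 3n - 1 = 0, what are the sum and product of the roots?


For an^2+bn+c=0: sum = -b/a, product = c/a.
a=7, b=-3, c=-1
Sum = -(-3)/7 = 3/7
Product = (-1)/7 = -1/7


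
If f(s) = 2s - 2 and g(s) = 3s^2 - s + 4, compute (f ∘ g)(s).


Substitute g(s) into f:
f(g(s)) = 2*(3s^2 - s + 4) + (-2)
Expand and combine: 6s^2 - 2s + 6


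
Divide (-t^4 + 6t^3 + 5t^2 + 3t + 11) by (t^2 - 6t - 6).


(-t^4 + 6t^3 + 5t^2 + 3t + 11) / (t^2 - 6t - 6)
Step 1: -t^2 * (t^2 - 6t - 6) = -t^4 + 6t^3 + 6t^2; subtract.
Step 2: 0 * (t^2 - 6t - 6) = 0; subtract.
Step 3: -1 * (t^2 - 6t - 6) = -t^2 + 6t + 6; subtract.
Quotient: -t^2 - 1, Remainder: -3t + 5


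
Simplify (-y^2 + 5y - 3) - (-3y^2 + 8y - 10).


Distribute the minus sign:
  (-y^2 + 5y - 3)
- (-3y^2 + 8y - 10)
Negate second polynomial: 3y^2 - 8y + 10
Add: 2y^2 - 3y + 7


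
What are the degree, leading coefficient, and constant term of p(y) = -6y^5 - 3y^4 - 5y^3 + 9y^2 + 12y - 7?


Highest power of y is 5, with coefficient -6. Constant term is -7.
Degree = 5, leading coefficient = -6, constant term = -7


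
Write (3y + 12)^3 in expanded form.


Expand (3y + 12)^3 by repeated multiplication:
  (3y + 12)^2 = 9y^2 + 72y + 144
= 27y^3 + 324y^2 + 1296y + 1728


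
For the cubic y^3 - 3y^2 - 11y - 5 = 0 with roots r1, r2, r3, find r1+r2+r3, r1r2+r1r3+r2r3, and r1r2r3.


Monic cubic y^3+by^2+cy+d=0: sum=-b, pairwise sum=c, product=-d.
b=-3, c=-11, d=-5
r1+r2+r3 = 3
r1r2+r1r3+r2r3 = -11
r1r2r3 = 5


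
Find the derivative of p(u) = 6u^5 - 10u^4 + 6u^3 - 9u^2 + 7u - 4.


Apply the power rule term by term:
  d/du(6u^5) = 30u^4
  d/du(-10u^4) = -40u^3
  d/du(6u^3) = 18u^2
  d/du(-9u^2) = -18u
  d/du(7u) = 7
  d/du(-4) = 0
p'(u) = 30u^4 - 40u^3 + 18u^2 - 18u + 7


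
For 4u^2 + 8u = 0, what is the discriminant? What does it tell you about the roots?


D = b^2 - 4ac = (8)^2 - 4(4)(0) = 64 = 64
Since D > 0: two distinct rational roots


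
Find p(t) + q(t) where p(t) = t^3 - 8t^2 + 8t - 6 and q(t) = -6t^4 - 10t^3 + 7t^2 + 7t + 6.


Align terms by degree and add:
  t^3 - 8t^2 + 8t - 6
  -6t^4 - 10t^3 + 7t^2 + 7t + 6
= -6t^4 - 9t^3 - t^2 + 15t


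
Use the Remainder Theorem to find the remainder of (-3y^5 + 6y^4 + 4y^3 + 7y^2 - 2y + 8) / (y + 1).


By the Remainder Theorem, the remainder equals p(-1):
  -3*(-1)^5 = 3
  6*(-1)^4 = 6
  4*(-1)^3 = -4
  7*(-1)^2 = 7
  -2*(-1)^1 = 2
  constant: 8
Sum: 3 + 6 - 4 + 7 + 2 + 8 = 22


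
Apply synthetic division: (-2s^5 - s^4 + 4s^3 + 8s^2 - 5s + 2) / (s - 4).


Synthetic division with c = 4. Coefficients: -2, -1, 4, 8, -5, 2
Bring down -2.
  -2 * 4 = -8; -8 - 1 = -9
  -9 * 4 = -36; -36 + 4 = -32
  -32 * 4 = -128; -128 + 8 = -120
  -120 * 4 = -480; -480 - 5 = -485
  -485 * 4 = -1940; -1940 + 2 = -1938
Quotient: -2s^4 - 9s^3 - 32s^2 - 120s - 485, Remainder: -1938


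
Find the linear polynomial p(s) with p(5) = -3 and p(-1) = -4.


p(s) = ms + b. Using p(5)=-3, p(-1)=-4:
m = (-3 + 4)/(5 + 1) = 1/6 = 1/6
b = -3 - m*(5) = -3 - 5/6 = -23/6
p(s) = (1/6)s - (23/6)


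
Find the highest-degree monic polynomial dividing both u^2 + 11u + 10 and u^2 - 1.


Factor each:
  u^2 + 11u + 10 = (u + 1)(u + 10)
  u^2 - 1 = (u + 1)(u - 1)
Common monic factor: u + 1


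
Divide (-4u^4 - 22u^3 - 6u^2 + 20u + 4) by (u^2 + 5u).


(-4u^4 - 22u^3 - 6u^2 + 20u + 4) / (u^2 + 5u)
Step 1: -4u^2 * (u^2 + 5u) = -4u^4 - 20u^3; subtract.
Step 2: -2u * (u^2 + 5u) = -2u^3 - 10u^2; subtract.
Step 3: 4 * (u^2 + 5u) = 4u^2 + 20u; subtract.
Quotient: -4u^2 - 2u + 4, Remainder: 4


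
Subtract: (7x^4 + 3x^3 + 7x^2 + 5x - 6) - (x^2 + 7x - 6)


Distribute the minus sign:
  (7x^4 + 3x^3 + 7x^2 + 5x - 6)
- (x^2 + 7x - 6)
Negate second polynomial: -x^2 - 7x + 6
Add: 7x^4 + 3x^3 + 6x^2 - 2x


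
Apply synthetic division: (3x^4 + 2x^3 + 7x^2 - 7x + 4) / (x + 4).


Synthetic division with c = -4. Coefficients: 3, 2, 7, -7, 4
Bring down 3.
  3 * -4 = -12; -12 + 2 = -10
  -10 * -4 = 40; 40 + 7 = 47
  47 * -4 = -188; -188 - 7 = -195
  -195 * -4 = 780; 780 + 4 = 784
Quotient: 3x^3 - 10x^2 + 47x - 195, Remainder: 784


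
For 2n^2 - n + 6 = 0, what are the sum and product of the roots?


For an^2+bn+c=0: sum = -b/a, product = c/a.
a=2, b=-1, c=6
Sum = -(-1)/2 = 1/2
Product = (6)/2 = 3


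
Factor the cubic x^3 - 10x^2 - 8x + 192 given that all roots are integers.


Try integer roots (divisors of 192). x=-4: p(-4)=0.
Divide out (x + 4): quotient is x^2 - 14x + 48.
Factor the quadratic: (x - 6)(x - 8)
Result: (x + 4)(x - 6)(x - 8)


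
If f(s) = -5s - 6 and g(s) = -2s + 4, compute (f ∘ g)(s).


Substitute g(s) into f:
f(g(s)) = -5*(-2s + 4) + (-6)
Expand and combine: 10s - 26


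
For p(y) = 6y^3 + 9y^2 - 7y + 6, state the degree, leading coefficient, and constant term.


Highest power of y is 3, with coefficient 6. Constant term is 6.
Degree = 3, leading coefficient = 6, constant term = 6


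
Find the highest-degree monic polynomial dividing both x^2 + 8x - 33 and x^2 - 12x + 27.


Factor each:
  x^2 + 8x - 33 = (x - 3)(x + 11)
  x^2 - 12x + 27 = (x - 3)(x - 9)
Common monic factor: x - 3


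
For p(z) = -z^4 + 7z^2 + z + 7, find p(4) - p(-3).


p(4) = -133
p(-3) = -14
p(4) - p(-3) = -133 + 14 = -119


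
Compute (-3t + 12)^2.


Expand (-3t + 12)^2 by repeated multiplication:
= 9t^2 - 72t + 144


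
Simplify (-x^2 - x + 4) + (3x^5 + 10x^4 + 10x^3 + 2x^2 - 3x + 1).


Align terms by degree and add:
  -x^2 - x + 4
+ 3x^5 + 10x^4 + 10x^3 + 2x^2 - 3x + 1
= 3x^5 + 10x^4 + 10x^3 + x^2 - 4x + 5


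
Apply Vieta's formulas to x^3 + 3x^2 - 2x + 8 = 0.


Monic cubic x^3+bx^2+cx+d=0: sum=-b, pairwise sum=c, product=-d.
b=3, c=-2, d=8
r1+r2+r3 = -3
r1r2+r1r3+r2r3 = -2
r1r2r3 = -8


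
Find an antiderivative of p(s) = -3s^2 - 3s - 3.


Reverse power rule on each term:
  ∫ -3s^2 ds = -s^3
  ∫ -3s ds = -(3/2)s^2
  ∫ -3 ds = -3s
F(s) = -s^3 - (3/2)s^2 - 3s + C


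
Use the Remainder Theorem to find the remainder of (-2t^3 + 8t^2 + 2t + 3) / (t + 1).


By the Remainder Theorem, the remainder equals p(-1):
  -2*(-1)^3 = 2
  8*(-1)^2 = 8
  2*(-1)^1 = -2
  constant: 3
Sum: 2 + 8 - 2 + 3 = 11


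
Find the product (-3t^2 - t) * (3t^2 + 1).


Distribute each term of the first polynomial:
  (-3t^2)(3t^2 + 1) = -9t^4 - 3t^2
  (-t)(3t^2 + 1) = -3t^3 - t
Sum: -9t^4 - 3t^3 - 3t^2 - t


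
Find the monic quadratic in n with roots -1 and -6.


p(n) = (n + 1)(n + 6)
Expand: n^2 + 7n + 6


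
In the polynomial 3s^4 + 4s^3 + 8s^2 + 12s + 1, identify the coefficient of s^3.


Read off the coefficient of s^3: 4


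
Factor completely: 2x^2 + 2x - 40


Roots satisfy r1 + r2 = -b/a = -1 and r1*r2 = c/a = -20.
So r1 = -5, r2 = 4.
2x^2 + 2x - 40 = 2(x - r1)(x - r2) = 2(x + 5)(x - 4)


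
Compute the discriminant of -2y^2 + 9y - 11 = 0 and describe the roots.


D = b^2 - 4ac = (9)^2 - 4(-2)(-11) = 81 - 88 = -7
Since D < 0: two complex conjugate roots (no real roots)


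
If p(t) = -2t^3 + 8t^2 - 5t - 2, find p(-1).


Using direct substitution:
  -2 * (-1)^3 = 2
  8 * (-1)^2 = 8
  -5 * (-1)^1 = 5
  constant: -2
Sum = 2 + 8 + 5 - 2 = 13


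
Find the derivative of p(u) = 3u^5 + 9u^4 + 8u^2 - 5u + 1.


Apply the power rule term by term:
  d/du(3u^5) = 15u^4
  d/du(9u^4) = 36u^3
  d/du(8u^2) = 16u
  d/du(-5u) = -5
  d/du(1) = 0
p'(u) = 15u^4 + 36u^3 + 16u - 5


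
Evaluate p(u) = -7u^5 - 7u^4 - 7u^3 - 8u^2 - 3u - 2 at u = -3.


Using direct substitution:
  -7 * (-3)^5 = 1701
  -7 * (-3)^4 = -567
  -7 * (-3)^3 = 189
  -8 * (-3)^2 = -72
  -3 * (-3)^1 = 9
  constant: -2
Sum = 1701 - 567 + 189 - 72 + 9 - 2 = 1258


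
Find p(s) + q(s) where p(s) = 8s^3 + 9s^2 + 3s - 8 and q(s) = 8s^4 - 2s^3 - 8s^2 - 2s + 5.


Align terms by degree and add:
  8s^3 + 9s^2 + 3s - 8
+ 8s^4 - 2s^3 - 8s^2 - 2s + 5
= 8s^4 + 6s^3 + s^2 + s - 3


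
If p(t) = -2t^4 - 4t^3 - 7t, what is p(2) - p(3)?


p(2) = -78
p(3) = -291
p(2) - p(3) = -78 + 291 = 213


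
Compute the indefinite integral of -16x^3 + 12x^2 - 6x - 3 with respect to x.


Reverse power rule on each term:
  ∫ -16x^3 dx = -4x^4
  ∫ 12x^2 dx = 4x^3
  ∫ -6x dx = -3x^2
  ∫ -3 dx = -3x
F(x) = -4x^4 + 4x^3 - 3x^2 - 3x + C


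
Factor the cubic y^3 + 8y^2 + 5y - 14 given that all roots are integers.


Try integer roots (divisors of -14). y=-2: p(-2)=0.
Divide out (y + 2): quotient is y^2 + 6y - 7.
Factor the quadratic: (y + 7)(y - 1)
Result: (y + 2)(y + 7)(y - 1)


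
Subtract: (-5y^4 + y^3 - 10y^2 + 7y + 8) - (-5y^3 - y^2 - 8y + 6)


Distribute the minus sign:
  (-5y^4 + y^3 - 10y^2 + 7y + 8)
- (-5y^3 - y^2 - 8y + 6)
Negate second polynomial: 5y^3 + y^2 + 8y - 6
Add: -5y^4 + 6y^3 - 9y^2 + 15y + 2


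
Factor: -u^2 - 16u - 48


Roots satisfy r1 + r2 = -b/a = -16 and r1*r2 = c/a = 48.
So r1 = -4, r2 = -12.
-u^2 - 16u - 48 = -(u - r1)(u - r2) = -(u + 4)(u + 12)


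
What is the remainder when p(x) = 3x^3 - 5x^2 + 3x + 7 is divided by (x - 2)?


By the Remainder Theorem, the remainder equals p(2):
  3*(2)^3 = 24
  -5*(2)^2 = -20
  3*(2)^1 = 6
  constant: 7
Sum: 24 - 20 + 6 + 7 = 17


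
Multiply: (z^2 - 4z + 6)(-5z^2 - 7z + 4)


Distribute each term of the first polynomial:
  (z^2)(-5z^2 - 7z + 4) = -5z^4 - 7z^3 + 4z^2
  (-4z)(-5z^2 - 7z + 4) = 20z^3 + 28z^2 - 16z
  (6)(-5z^2 - 7z + 4) = -30z^2 - 42z + 24
Sum: -5z^4 + 13z^3 + 2z^2 - 58z + 24


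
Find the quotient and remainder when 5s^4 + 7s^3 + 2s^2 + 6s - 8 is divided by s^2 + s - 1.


(5s^4 + 7s^3 + 2s^2 + 6s - 8) / (s^2 + s - 1)
Step 1: 5s^2 * (s^2 + s - 1) = 5s^4 + 5s^3 - 5s^2; subtract.
Step 2: 2s * (s^2 + s - 1) = 2s^3 + 2s^2 - 2s; subtract.
Step 3: 5 * (s^2 + s - 1) = 5s^2 + 5s - 5; subtract.
Quotient: 5s^2 + 2s + 5, Remainder: 3s - 3


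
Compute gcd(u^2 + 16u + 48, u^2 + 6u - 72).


Factor each:
  u^2 + 16u + 48 = (u + 12)(u + 4)
  u^2 + 6u - 72 = (u + 12)(u - 6)
Common monic factor: u + 12


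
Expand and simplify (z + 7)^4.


Expand (z + 7)^4 by repeated multiplication:
  (z + 7)^2 = z^2 + 14z + 49
  (z + 7)^3 = z^3 + 21z^2 + 147z + 343
= z^4 + 28z^3 + 294z^2 + 1372z + 2401


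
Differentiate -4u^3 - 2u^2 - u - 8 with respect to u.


Apply the power rule term by term:
  d/du(-4u^3) = -12u^2
  d/du(-2u^2) = -4u
  d/du(-u) = -1
  d/du(-8) = 0
p'(u) = -12u^2 - 4u - 1


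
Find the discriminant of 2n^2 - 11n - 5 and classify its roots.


D = b^2 - 4ac = (-11)^2 - 4(2)(-5) = 121 + 40 = 161
Since D > 0: two distinct irrational roots


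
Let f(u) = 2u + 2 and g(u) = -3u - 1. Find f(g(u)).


Substitute g(u) into f:
f(g(u)) = 2*(-3u - 1) + 2
Expand and combine: -6u


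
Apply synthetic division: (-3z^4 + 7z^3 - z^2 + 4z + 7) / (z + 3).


Synthetic division with c = -3. Coefficients: -3, 7, -1, 4, 7
Bring down -3.
  -3 * -3 = 9; 9 + 7 = 16
  16 * -3 = -48; -48 - 1 = -49
  -49 * -3 = 147; 147 + 4 = 151
  151 * -3 = -453; -453 + 7 = -446
Quotient: -3z^3 + 16z^2 - 49z + 151, Remainder: -446


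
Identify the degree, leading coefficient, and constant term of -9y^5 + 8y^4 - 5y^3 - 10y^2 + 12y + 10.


Highest power of y is 5, with coefficient -9. Constant term is 10.
Degree = 5, leading coefficient = -9, constant term = 10


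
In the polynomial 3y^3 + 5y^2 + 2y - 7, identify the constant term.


Read off the constant term: -7


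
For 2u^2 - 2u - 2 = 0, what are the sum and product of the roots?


For au^2+bu+c=0: sum = -b/a, product = c/a.
a=2, b=-2, c=-2
Sum = -(-2)/2 = 1
Product = (-2)/2 = -1


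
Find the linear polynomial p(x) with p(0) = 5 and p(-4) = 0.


p(x) = mx + b. Using p(0)=5, p(-4)=0:
m = (5)/(0 + 4) = 5/4 = 5/4
b = 5 - m*(0) = 5 = 5
p(x) = (5/4)x + 5


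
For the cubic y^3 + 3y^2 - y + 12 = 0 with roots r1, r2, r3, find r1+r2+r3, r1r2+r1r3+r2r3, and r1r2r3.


Monic cubic y^3+by^2+cy+d=0: sum=-b, pairwise sum=c, product=-d.
b=3, c=-1, d=12
r1+r2+r3 = -3
r1r2+r1r3+r2r3 = -1
r1r2r3 = -12


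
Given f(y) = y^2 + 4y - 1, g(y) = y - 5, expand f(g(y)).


Substitute g(y) into f:
f(g(y)) = 1*(y - 5)^2 + 4*(y - 5) + (-1)
(y - 5)^2 = y^2 - 10y + 25
Expand and combine: y^2 - 6y + 4


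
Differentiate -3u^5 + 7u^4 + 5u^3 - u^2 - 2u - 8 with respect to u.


Apply the power rule term by term:
  d/du(-3u^5) = -15u^4
  d/du(7u^4) = 28u^3
  d/du(5u^3) = 15u^2
  d/du(-u^2) = -2u
  d/du(-2u) = -2
  d/du(-8) = 0
p'(u) = -15u^4 + 28u^3 + 15u^2 - 2u - 2


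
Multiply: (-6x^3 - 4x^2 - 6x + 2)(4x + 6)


Distribute each term of the first polynomial:
  (-6x^3)(4x + 6) = -24x^4 - 36x^3
  (-4x^2)(4x + 6) = -16x^3 - 24x^2
  (-6x)(4x + 6) = -24x^2 - 36x
  (2)(4x + 6) = 8x + 12
Sum: -24x^4 - 52x^3 - 48x^2 - 28x + 12


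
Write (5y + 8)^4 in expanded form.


Expand (5y + 8)^4 by repeated multiplication:
  (5y + 8)^2 = 25y^2 + 80y + 64
  (5y + 8)^3 = 125y^3 + 600y^2 + 960y + 512
= 625y^4 + 4000y^3 + 9600y^2 + 10240y + 4096


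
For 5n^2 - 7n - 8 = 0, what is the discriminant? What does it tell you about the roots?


D = b^2 - 4ac = (-7)^2 - 4(5)(-8) = 49 + 160 = 209
Since D > 0: two distinct irrational roots


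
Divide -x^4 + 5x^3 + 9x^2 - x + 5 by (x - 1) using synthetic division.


Synthetic division with c = 1. Coefficients: -1, 5, 9, -1, 5
Bring down -1.
  -1 * 1 = -1; -1 + 5 = 4
  4 * 1 = 4; 4 + 9 = 13
  13 * 1 = 13; 13 - 1 = 12
  12 * 1 = 12; 12 + 5 = 17
Quotient: -x^3 + 4x^2 + 13x + 12, Remainder: 17


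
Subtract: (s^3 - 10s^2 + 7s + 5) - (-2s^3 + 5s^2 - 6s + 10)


Distribute the minus sign:
  (s^3 - 10s^2 + 7s + 5)
- (-2s^3 + 5s^2 - 6s + 10)
Negate second polynomial: 2s^3 - 5s^2 + 6s - 10
Add: 3s^3 - 15s^2 + 13s - 5


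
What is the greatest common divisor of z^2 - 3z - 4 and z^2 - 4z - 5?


Factor each:
  z^2 - 3z - 4 = (z + 1)(z - 4)
  z^2 - 4z - 5 = (z + 1)(z - 5)
Common monic factor: z + 1


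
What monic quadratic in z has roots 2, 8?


p(z) = (z - 2)(z - 8)
Expand: z^2 - 10z + 16


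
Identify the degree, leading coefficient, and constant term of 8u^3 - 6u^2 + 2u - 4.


Highest power of u is 3, with coefficient 8. Constant term is -4.
Degree = 3, leading coefficient = 8, constant term = -4


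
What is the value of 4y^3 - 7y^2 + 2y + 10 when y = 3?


Using direct substitution:
  4 * (3)^3 = 108
  -7 * (3)^2 = -63
  2 * (3)^1 = 6
  constant: 10
Sum = 108 - 63 + 6 + 10 = 61


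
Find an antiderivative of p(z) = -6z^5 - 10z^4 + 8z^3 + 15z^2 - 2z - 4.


Reverse power rule on each term:
  ∫ -6z^5 dz = -z^6
  ∫ -10z^4 dz = -2z^5
  ∫ 8z^3 dz = 2z^4
  ∫ 15z^2 dz = 5z^3
  ∫ -2z dz = -z^2
  ∫ -4 dz = -4z
F(z) = -z^6 - 2z^5 + 2z^4 + 5z^3 - z^2 - 4z + C


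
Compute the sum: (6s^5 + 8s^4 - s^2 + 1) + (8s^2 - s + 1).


Align terms by degree and add:
  6s^5 + 8s^4 - s^2 + 1
+ 8s^2 - s + 1
= 6s^5 + 8s^4 + 7s^2 - s + 2


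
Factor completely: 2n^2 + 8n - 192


Roots satisfy r1 + r2 = -b/a = -4 and r1*r2 = c/a = -96.
So r1 = -12, r2 = 8.
2n^2 + 8n - 192 = 2(n - r1)(n - r2) = 2(n + 12)(n - 8)


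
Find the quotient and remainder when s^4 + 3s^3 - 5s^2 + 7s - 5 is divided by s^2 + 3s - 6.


(s^4 + 3s^3 - 5s^2 + 7s - 5) / (s^2 + 3s - 6)
Step 1: s^2 * (s^2 + 3s - 6) = s^4 + 3s^3 - 6s^2; subtract.
Step 2: 0 * (s^2 + 3s - 6) = 0; subtract.
Step 3: 1 * (s^2 + 3s - 6) = s^2 + 3s - 6; subtract.
Quotient: s^2 + 1, Remainder: 4s + 1


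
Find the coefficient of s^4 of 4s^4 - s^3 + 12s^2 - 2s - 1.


Read off the coefficient of s^4: 4


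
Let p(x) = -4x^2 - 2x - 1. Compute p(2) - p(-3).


p(2) = -21
p(-3) = -31
p(2) - p(-3) = -21 + 31 = 10


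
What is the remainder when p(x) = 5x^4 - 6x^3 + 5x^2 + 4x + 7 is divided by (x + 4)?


By the Remainder Theorem, the remainder equals p(-4):
  5*(-4)^4 = 1280
  -6*(-4)^3 = 384
  5*(-4)^2 = 80
  4*(-4)^1 = -16
  constant: 7
Sum: 1280 + 384 + 80 - 16 + 7 = 1735


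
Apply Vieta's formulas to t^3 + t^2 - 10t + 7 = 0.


Monic cubic t^3+bt^2+ct+d=0: sum=-b, pairwise sum=c, product=-d.
b=1, c=-10, d=7
r1+r2+r3 = -1
r1r2+r1r3+r2r3 = -10
r1r2r3 = -7


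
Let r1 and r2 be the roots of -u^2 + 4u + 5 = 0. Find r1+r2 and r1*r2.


For au^2+bu+c=0: sum = -b/a, product = c/a.
a=-1, b=4, c=5
Sum = -(4)/-1 = 4
Product = (5)/-1 = -5


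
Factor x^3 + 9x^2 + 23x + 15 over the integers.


Try integer roots (divisors of 15). x=-1: p(-1)=0.
Divide out (x + 1): quotient is x^2 + 8x + 15.
Factor the quadratic: (x + 3)(x + 5)
Result: (x + 1)(x + 3)(x + 5)


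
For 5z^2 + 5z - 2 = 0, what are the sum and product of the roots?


For az^2+bz+c=0: sum = -b/a, product = c/a.
a=5, b=5, c=-2
Sum = -(5)/5 = -1
Product = (-2)/5 = -2/5


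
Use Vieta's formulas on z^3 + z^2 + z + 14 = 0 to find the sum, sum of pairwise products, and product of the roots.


Monic cubic z^3+bz^2+cz+d=0: sum=-b, pairwise sum=c, product=-d.
b=1, c=1, d=14
r1+r2+r3 = -1
r1r2+r1r3+r2r3 = 1
r1r2r3 = -14


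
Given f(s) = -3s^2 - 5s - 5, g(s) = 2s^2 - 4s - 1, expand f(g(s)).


Substitute g(s) into f:
f(g(s)) = -3*(2s^2 - 4s - 1)^2 + (-5)*(2s^2 - 4s - 1) + (-5)
(2s^2 - 4s - 1)^2 = 4s^4 - 16s^3 + 12s^2 + 8s + 1
Expand and combine: -12s^4 + 48s^3 - 46s^2 - 4s - 3


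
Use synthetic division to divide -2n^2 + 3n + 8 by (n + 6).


Synthetic division with c = -6. Coefficients: -2, 3, 8
Bring down -2.
  -2 * -6 = 12; 12 + 3 = 15
  15 * -6 = -90; -90 + 8 = -82
Quotient: -2n + 15, Remainder: -82


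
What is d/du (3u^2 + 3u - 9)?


Apply the power rule term by term:
  d/du(3u^2) = 6u
  d/du(3u) = 3
  d/du(-9) = 0
p'(u) = 6u + 3


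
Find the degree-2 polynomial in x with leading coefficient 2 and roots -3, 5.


p(x) = 2(x + 3)(x - 5)
Expand: 2x^2 - 4x - 30


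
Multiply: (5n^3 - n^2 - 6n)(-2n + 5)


Distribute each term of the first polynomial:
  (5n^3)(-2n + 5) = -10n^4 + 25n^3
  (-n^2)(-2n + 5) = 2n^3 - 5n^2
  (-6n)(-2n + 5) = 12n^2 - 30n
Sum: -10n^4 + 27n^3 + 7n^2 - 30n


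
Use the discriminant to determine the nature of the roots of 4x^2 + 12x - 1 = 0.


D = b^2 - 4ac = (12)^2 - 4(4)(-1) = 144 + 16 = 160
Since D > 0: two distinct irrational roots


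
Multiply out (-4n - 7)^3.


Expand (-4n - 7)^3 by repeated multiplication:
  (-4n - 7)^2 = 16n^2 + 56n + 49
= -64n^3 - 336n^2 - 588n - 343


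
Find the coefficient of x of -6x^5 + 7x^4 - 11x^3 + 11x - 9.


Read off the coefficient of x: 11


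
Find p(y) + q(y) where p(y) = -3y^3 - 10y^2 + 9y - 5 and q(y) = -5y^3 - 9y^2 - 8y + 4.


Align terms by degree and add:
  -3y^3 - 10y^2 + 9y - 5
  -5y^3 - 9y^2 - 8y + 4
= -8y^3 - 19y^2 + y - 1


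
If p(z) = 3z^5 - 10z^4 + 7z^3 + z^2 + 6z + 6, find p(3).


Using direct substitution:
  3 * (3)^5 = 729
  -10 * (3)^4 = -810
  7 * (3)^3 = 189
  1 * (3)^2 = 9
  6 * (3)^1 = 18
  constant: 6
Sum = 729 - 810 + 189 + 9 + 18 + 6 = 141


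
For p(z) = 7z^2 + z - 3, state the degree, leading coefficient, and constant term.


Highest power of z is 2, with coefficient 7. Constant term is -3.
Degree = 2, leading coefficient = 7, constant term = -3


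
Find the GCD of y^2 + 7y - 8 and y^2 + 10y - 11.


Factor each:
  y^2 + 7y - 8 = (y - 1)(y + 8)
  y^2 + 10y - 11 = (y - 1)(y + 11)
Common monic factor: y - 1


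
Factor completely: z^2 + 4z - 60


Roots satisfy r1 + r2 = -b/a = -4 and r1*r2 = c/a = -60.
So r1 = -10, r2 = 6.
z^2 + 4z - 60 = (z - r1)(z - r2) = (z + 10)(z - 6)


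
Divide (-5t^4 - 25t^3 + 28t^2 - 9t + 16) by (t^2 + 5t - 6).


(-5t^4 - 25t^3 + 28t^2 - 9t + 16) / (t^2 + 5t - 6)
Step 1: -5t^2 * (t^2 + 5t - 6) = -5t^4 - 25t^3 + 30t^2; subtract.
Step 2: 0 * (t^2 + 5t - 6) = 0; subtract.
Step 3: -2 * (t^2 + 5t - 6) = -2t^2 - 10t + 12; subtract.
Quotient: -5t^2 - 2, Remainder: t + 4


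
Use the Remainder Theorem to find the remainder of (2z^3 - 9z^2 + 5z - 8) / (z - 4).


By the Remainder Theorem, the remainder equals p(4):
  2*(4)^3 = 128
  -9*(4)^2 = -144
  5*(4)^1 = 20
  constant: -8
Sum: 128 - 144 + 20 - 8 = -4


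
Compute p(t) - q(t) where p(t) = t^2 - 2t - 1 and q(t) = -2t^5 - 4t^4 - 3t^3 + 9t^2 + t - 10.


Distribute the minus sign:
  (t^2 - 2t - 1)
- (-2t^5 - 4t^4 - 3t^3 + 9t^2 + t - 10)
Negate second polynomial: 2t^5 + 4t^4 + 3t^3 - 9t^2 - t + 10
Add: 2t^5 + 4t^4 + 3t^3 - 8t^2 - 3t + 9


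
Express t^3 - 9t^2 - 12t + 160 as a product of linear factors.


Try integer roots (divisors of 160). t=8: p(8)=0.
Divide out (t - 8): quotient is t^2 - t - 20.
Factor the quadratic: (t + 4)(t - 5)
Result: (t - 8)(t + 4)(t - 5)


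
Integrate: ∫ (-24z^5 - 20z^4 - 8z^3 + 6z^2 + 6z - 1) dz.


Reverse power rule on each term:
  ∫ -24z^5 dz = -4z^6
  ∫ -20z^4 dz = -4z^5
  ∫ -8z^3 dz = -2z^4
  ∫ 6z^2 dz = 2z^3
  ∫ 6z dz = 3z^2
  ∫ -1 dz = -z
F(z) = -4z^6 - 4z^5 - 2z^4 + 2z^3 + 3z^2 - z + C


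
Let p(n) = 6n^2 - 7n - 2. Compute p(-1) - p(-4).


p(-1) = 11
p(-4) = 122
p(-1) - p(-4) = 11 - 122 = -111


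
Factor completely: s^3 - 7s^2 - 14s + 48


Try integer roots (divisors of 48). s=8: p(8)=0.
Divide out (s - 8): quotient is s^2 + s - 6.
Factor the quadratic: (s + 3)(s - 2)
Result: (s - 8)(s + 3)(s - 2)


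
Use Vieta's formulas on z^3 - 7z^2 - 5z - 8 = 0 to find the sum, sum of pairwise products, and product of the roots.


Monic cubic z^3+bz^2+cz+d=0: sum=-b, pairwise sum=c, product=-d.
b=-7, c=-5, d=-8
r1+r2+r3 = 7
r1r2+r1r3+r2r3 = -5
r1r2r3 = 8


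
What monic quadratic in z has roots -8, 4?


p(z) = (z + 8)(z - 4)
Expand: z^2 + 4z - 32


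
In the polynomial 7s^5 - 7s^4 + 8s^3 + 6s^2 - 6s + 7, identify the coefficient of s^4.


Read off the coefficient of s^4: -7


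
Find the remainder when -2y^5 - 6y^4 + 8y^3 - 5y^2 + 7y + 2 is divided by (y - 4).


By the Remainder Theorem, the remainder equals p(4):
  -2*(4)^5 = -2048
  -6*(4)^4 = -1536
  8*(4)^3 = 512
  -5*(4)^2 = -80
  7*(4)^1 = 28
  constant: 2
Sum: -2048 - 1536 + 512 - 80 + 28 + 2 = -3122


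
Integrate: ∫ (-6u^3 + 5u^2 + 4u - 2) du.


Reverse power rule on each term:
  ∫ -6u^3 du = -(3/2)u^4
  ∫ 5u^2 du = (5/3)u^3
  ∫ 4u du = 2u^2
  ∫ -2 du = -2u
F(u) = -(3/2)u^4 + (5/3)u^3 + 2u^2 - 2u + C


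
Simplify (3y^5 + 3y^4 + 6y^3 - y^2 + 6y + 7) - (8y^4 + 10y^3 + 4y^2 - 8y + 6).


Distribute the minus sign:
  (3y^5 + 3y^4 + 6y^3 - y^2 + 6y + 7)
- (8y^4 + 10y^3 + 4y^2 - 8y + 6)
Negate second polynomial: -8y^4 - 10y^3 - 4y^2 + 8y - 6
Add: 3y^5 - 5y^4 - 4y^3 - 5y^2 + 14y + 1


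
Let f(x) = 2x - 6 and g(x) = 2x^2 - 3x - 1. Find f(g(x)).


Substitute g(x) into f:
f(g(x)) = 2*(2x^2 - 3x - 1) + (-6)
Expand and combine: 4x^2 - 6x - 8


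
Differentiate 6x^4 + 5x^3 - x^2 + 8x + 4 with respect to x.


Apply the power rule term by term:
  d/dx(6x^4) = 24x^3
  d/dx(5x^3) = 15x^2
  d/dx(-x^2) = -2x
  d/dx(8x) = 8
  d/dx(4) = 0
p'(x) = 24x^3 + 15x^2 - 2x + 8


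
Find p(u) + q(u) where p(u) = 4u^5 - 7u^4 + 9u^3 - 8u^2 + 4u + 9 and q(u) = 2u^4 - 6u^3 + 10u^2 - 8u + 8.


Align terms by degree and add:
  4u^5 - 7u^4 + 9u^3 - 8u^2 + 4u + 9
+ 2u^4 - 6u^3 + 10u^2 - 8u + 8
= 4u^5 - 5u^4 + 3u^3 + 2u^2 - 4u + 17


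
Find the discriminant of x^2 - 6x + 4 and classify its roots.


D = b^2 - 4ac = (-6)^2 - 4(1)(4) = 36 - 16 = 20
Since D > 0: two distinct irrational roots


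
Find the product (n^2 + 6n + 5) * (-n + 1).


Distribute each term of the first polynomial:
  (n^2)(-n + 1) = -n^3 + n^2
  (6n)(-n + 1) = -6n^2 + 6n
  (5)(-n + 1) = -5n + 5
Sum: -n^3 - 5n^2 + n + 5


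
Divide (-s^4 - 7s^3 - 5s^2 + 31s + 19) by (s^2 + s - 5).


(-s^4 - 7s^3 - 5s^2 + 31s + 19) / (s^2 + s - 5)
Step 1: -s^2 * (s^2 + s - 5) = -s^4 - s^3 + 5s^2; subtract.
Step 2: -6s * (s^2 + s - 5) = -6s^3 - 6s^2 + 30s; subtract.
Step 3: -4 * (s^2 + s - 5) = -4s^2 - 4s + 20; subtract.
Quotient: -s^2 - 6s - 4, Remainder: 5s - 1


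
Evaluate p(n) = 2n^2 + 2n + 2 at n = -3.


Using direct substitution:
  2 * (-3)^2 = 18
  2 * (-3)^1 = -6
  constant: 2
Sum = 18 - 6 + 2 = 14


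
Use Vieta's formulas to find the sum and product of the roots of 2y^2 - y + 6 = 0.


For ay^2+by+c=0: sum = -b/a, product = c/a.
a=2, b=-1, c=6
Sum = -(-1)/2 = 1/2
Product = (6)/2 = 3


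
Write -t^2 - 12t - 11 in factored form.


Roots satisfy r1 + r2 = -b/a = -12 and r1*r2 = c/a = 11.
So r1 = -11, r2 = -1.
-t^2 - 12t - 11 = -(t - r1)(t - r2) = -(t + 11)(t + 1)


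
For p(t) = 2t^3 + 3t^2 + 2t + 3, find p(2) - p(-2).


p(2) = 35
p(-2) = -5
p(2) - p(-2) = 35 + 5 = 40


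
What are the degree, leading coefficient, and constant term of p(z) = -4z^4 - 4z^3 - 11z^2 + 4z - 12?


Highest power of z is 4, with coefficient -4. Constant term is -12.
Degree = 4, leading coefficient = -4, constant term = -12


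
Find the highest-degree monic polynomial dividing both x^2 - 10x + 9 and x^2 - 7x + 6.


Factor each:
  x^2 - 10x + 9 = (x - 1)(x - 9)
  x^2 - 7x + 6 = (x - 1)(x - 6)
Common monic factor: x - 1


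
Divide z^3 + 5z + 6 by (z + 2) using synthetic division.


Synthetic division with c = -2. Coefficients: 1, 0, 5, 6
Bring down 1.
  1 * -2 = -2; -2 + 0 = -2
  -2 * -2 = 4; 4 + 5 = 9
  9 * -2 = -18; -18 + 6 = -12
Quotient: z^2 - 2z + 9, Remainder: -12


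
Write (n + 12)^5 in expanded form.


Expand (n + 12)^5 by repeated multiplication:
  (n + 12)^2 = n^2 + 24n + 144
  (n + 12)^3 = n^3 + 36n^2 + 432n + 1728
  (n + 12)^4 = n^4 + 48n^3 + 864n^2 + 6912n + 20736
= n^5 + 60n^4 + 1440n^3 + 17280n^2 + 103680n + 248832


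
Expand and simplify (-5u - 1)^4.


Expand (-5u - 1)^4 by repeated multiplication:
  (-5u - 1)^2 = 25u^2 + 10u + 1
  (-5u - 1)^3 = -125u^3 - 75u^2 - 15u - 1
= 625u^4 + 500u^3 + 150u^2 + 20u + 1


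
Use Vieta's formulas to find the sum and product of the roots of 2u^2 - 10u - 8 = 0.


For au^2+bu+c=0: sum = -b/a, product = c/a.
a=2, b=-10, c=-8
Sum = -(-10)/2 = 5
Product = (-8)/2 = -4


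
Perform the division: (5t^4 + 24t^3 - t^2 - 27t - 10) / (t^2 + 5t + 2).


(5t^4 + 24t^3 - t^2 - 27t - 10) / (t^2 + 5t + 2)
Step 1: 5t^2 * (t^2 + 5t + 2) = 5t^4 + 25t^3 + 10t^2; subtract.
Step 2: -t * (t^2 + 5t + 2) = -t^3 - 5t^2 - 2t; subtract.
Step 3: -6 * (t^2 + 5t + 2) = -6t^2 - 30t - 12; subtract.
Quotient: 5t^2 - t - 6, Remainder: 5t + 2


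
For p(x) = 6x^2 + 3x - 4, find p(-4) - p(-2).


p(-4) = 80
p(-2) = 14
p(-4) - p(-2) = 80 - 14 = 66


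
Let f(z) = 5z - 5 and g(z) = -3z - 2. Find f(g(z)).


Substitute g(z) into f:
f(g(z)) = 5*(-3z - 2) + (-5)
Expand and combine: -15z - 15


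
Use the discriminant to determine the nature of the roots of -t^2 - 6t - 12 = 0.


D = b^2 - 4ac = (-6)^2 - 4(-1)(-12) = 36 - 48 = -12
Since D < 0: two complex conjugate roots (no real roots)


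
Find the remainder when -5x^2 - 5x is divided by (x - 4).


By the Remainder Theorem, the remainder equals p(4):
  -5*(4)^2 = -80
  -5*(4)^1 = -20
  constant: 0
Sum: -80 - 20 + 0 = -100
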